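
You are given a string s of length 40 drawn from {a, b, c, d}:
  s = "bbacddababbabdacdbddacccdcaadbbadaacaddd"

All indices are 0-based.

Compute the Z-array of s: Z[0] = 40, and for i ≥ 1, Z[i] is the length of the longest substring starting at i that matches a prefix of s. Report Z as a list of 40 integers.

Z[0]=40
i=1: i≥r, start 0; Z[1]=1 scan→box=[1,2)
i=2: i≥r, start 0; Z[2]=0
i=3: i≥r, start 0; Z[3]=0
i=4: i≥r, start 0; Z[4]=0
i=5: i≥r, start 0; Z[5]=0
i=6: i≥r, start 0; Z[6]=0
i=7: i≥r, start 0; Z[7]=1 scan→box=[7,8)
i=8: i≥r, start 0; Z[8]=0
i=9: i≥r, start 0; Z[9]=3 scan→box=[9,12)
i=10: min(r-i=2, Z[1]=1)=1; Z[10]=1
i=11: min(r-i=1, Z[2]=0)=0; Z[11]=0
i=12: i≥r, start 0; Z[12]=1 scan→box=[12,13)
i=13: i≥r, start 0; Z[13]=0
i=14: i≥r, start 0; Z[14]=0
i=15: i≥r, start 0; Z[15]=0
i=16: i≥r, start 0; Z[16]=0
i=17: i≥r, start 0; Z[17]=1 scan→box=[17,18)
i=18: i≥r, start 0; Z[18]=0
i=19: i≥r, start 0; Z[19]=0
i=20: i≥r, start 0; Z[20]=0
i=21: i≥r, start 0; Z[21]=0
i=22: i≥r, start 0; Z[22]=0
i=23: i≥r, start 0; Z[23]=0
i=24: i≥r, start 0; Z[24]=0
i=25: i≥r, start 0; Z[25]=0
i=26: i≥r, start 0; Z[26]=0
i=27: i≥r, start 0; Z[27]=0
i=28: i≥r, start 0; Z[28]=0
i=29: i≥r, start 0; Z[29]=3 scan→box=[29,32)
i=30: min(r-i=2, Z[1]=1)=1; Z[30]=1
i=31: min(r-i=1, Z[2]=0)=0; Z[31]=0
i=32: i≥r, start 0; Z[32]=0
i=33: i≥r, start 0; Z[33]=0
i=34: i≥r, start 0; Z[34]=0
i=35: i≥r, start 0; Z[35]=0
i=36: i≥r, start 0; Z[36]=0
i=37: i≥r, start 0; Z[37]=0
i=38: i≥r, start 0; Z[38]=0
i=39: i≥r, start 0; Z[39]=0

[40, 1, 0, 0, 0, 0, 0, 1, 0, 3, 1, 0, 1, 0, 0, 0, 0, 1, 0, 0, 0, 0, 0, 0, 0, 0, 0, 0, 0, 3, 1, 0, 0, 0, 0, 0, 0, 0, 0, 0]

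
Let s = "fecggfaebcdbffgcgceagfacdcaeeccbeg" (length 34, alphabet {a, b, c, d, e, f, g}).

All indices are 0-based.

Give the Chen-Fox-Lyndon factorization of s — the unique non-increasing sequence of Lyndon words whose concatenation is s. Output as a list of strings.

["f", "e", "cggf", "aebcdbffgcgceagf", "acdcaeeccbeg"]

emit factor 1: 'f' (i=0, period=1)
emit factor 2: 'e' (i=1, period=1)
emit factor 3: 'cggf' (i=2, period=4)
emit factor 4: 'aebcdbffgcgceagf' (i=6, period=16)
emit factor 5: 'acdcaeeccbeg' (i=22, period=12)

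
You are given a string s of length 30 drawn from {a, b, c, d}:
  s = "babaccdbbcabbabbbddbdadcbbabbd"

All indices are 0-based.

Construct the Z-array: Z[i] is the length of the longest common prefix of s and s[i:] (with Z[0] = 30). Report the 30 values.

[30, 0, 2, 0, 0, 0, 0, 1, 1, 0, 0, 1, 3, 0, 1, 1, 1, 0, 0, 1, 0, 0, 0, 0, 1, 3, 0, 1, 1, 0]

Z[0]=30
i=1: outside box; Z[1]=0
i=2: outside box; Z[2]=2 extend→box=[2,4)
i=3: min(r-i=1, Z[1]=0)=0; Z[3]=0
i=4: outside box; Z[4]=0
i=5: outside box; Z[5]=0
i=6: outside box; Z[6]=0
i=7: outside box; Z[7]=1 extend→box=[7,8)
i=8: outside box; Z[8]=1 extend→box=[8,9)
i=9: outside box; Z[9]=0
i=10: outside box; Z[10]=0
i=11: outside box; Z[11]=1 extend→box=[11,12)
i=12: outside box; Z[12]=3 extend→box=[12,15)
i=13: min(r-i=2, Z[1]=0)=0; Z[13]=0
i=14: min(r-i=1, Z[2]=2)=1; Z[14]=1
i=15: outside box; Z[15]=1 extend→box=[15,16)
i=16: outside box; Z[16]=1 extend→box=[16,17)
i=17: outside box; Z[17]=0
i=18: outside box; Z[18]=0
i=19: outside box; Z[19]=1 extend→box=[19,20)
i=20: outside box; Z[20]=0
i=21: outside box; Z[21]=0
i=22: outside box; Z[22]=0
i=23: outside box; Z[23]=0
i=24: outside box; Z[24]=1 extend→box=[24,25)
i=25: outside box; Z[25]=3 extend→box=[25,28)
i=26: min(r-i=2, Z[1]=0)=0; Z[26]=0
i=27: min(r-i=1, Z[2]=2)=1; Z[27]=1
i=28: outside box; Z[28]=1 extend→box=[28,29)
i=29: outside box; Z[29]=0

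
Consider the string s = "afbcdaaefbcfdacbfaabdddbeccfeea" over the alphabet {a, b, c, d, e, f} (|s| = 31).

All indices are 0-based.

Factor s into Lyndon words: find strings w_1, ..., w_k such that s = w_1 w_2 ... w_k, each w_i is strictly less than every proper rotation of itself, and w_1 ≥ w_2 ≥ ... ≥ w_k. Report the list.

["afbcd", "aaefbcfdacbf", "aabdddbeccfee", "a"]

emit factor 1: 'afbcd' (i=0, period=5)
emit factor 2: 'aaefbcfdacbf' (i=5, period=12)
emit factor 3: 'aabdddbeccfee' (i=17, period=13)
emit factor 4: 'a' (i=30, period=1)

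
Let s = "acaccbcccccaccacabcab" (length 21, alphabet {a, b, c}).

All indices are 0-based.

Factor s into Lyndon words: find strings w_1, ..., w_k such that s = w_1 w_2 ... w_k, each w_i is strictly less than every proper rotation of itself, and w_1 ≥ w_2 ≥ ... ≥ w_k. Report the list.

["acaccbcccccacc", "ac", "abc", "ab"]

emit factor 1: 'acaccbcccccacc' (i=0, period=14)
emit factor 2: 'ac' (i=14, period=2)
emit factor 3: 'abc' (i=16, period=3)
emit factor 4: 'ab' (i=19, period=2)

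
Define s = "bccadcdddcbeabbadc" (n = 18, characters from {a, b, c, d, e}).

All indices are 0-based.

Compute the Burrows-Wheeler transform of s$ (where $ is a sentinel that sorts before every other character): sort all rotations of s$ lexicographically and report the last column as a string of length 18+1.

rank  rotation             last
    0  $bccadcdddcbeabbadc  c
    1  abbadc$bccadcdddcbe  e
    2  adc$bccadcdddcbeabb  b
    3  adcdddcbeabbadc$bcc  c
    4  badc$bccadcdddcbeab  b
    5  bbadc$bccadcdddcbea  a
    6  bccadcdddcbeabbadc$  $
    7  beabbadc$bccadcdddc  c
    8  c$bccadcdddcbeabbad  d
    9  cadcdddcbeabbadc$bc  c
   10  cbeabbadc$bccadcddd  d
   11  ccadcdddcbeabbadc$b  b
   12  cdddcbeabbadc$bccad  d
   13  dc$bccadcdddcbeabba  a
   14  dcbeabbadc$bccadcdd  d
   15  dcdddcbeabbadc$bcca  a
   16  ddcbeabbadc$bccadcd  d
   17  dddcbeabbadc$bccadc  c
   18  eabbadc$bccadcdddcb  b

cebcba$cdcdbdadadcb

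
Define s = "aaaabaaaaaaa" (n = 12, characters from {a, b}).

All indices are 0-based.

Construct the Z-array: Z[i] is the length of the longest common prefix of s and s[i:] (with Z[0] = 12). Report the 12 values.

Z[0]=12
i=1: i≥r, start 0; Z[1]=3 extend→box=[1,4)
i=2: min(r-i=2, Z[1]=3)=2; Z[2]=2
i=3: min(r-i=1, Z[2]=2)=1; Z[3]=1
i=4: i≥r, start 0; Z[4]=0
i=5: i≥r, start 0; Z[5]=4 extend→box=[5,9)
i=6: min(r-i=3, Z[1]=3)=3; Z[6]=4 extend→box=[6,10)
i=7: min(r-i=3, Z[1]=3)=3; Z[7]=4 extend→box=[7,11)
i=8: min(r-i=3, Z[1]=3)=3; Z[8]=4 extend→box=[8,12)
i=9: min(r-i=3, Z[1]=3)=3; Z[9]=3
i=10: min(r-i=2, Z[2]=2)=2; Z[10]=2
i=11: min(r-i=1, Z[3]=1)=1; Z[11]=1

[12, 3, 2, 1, 0, 4, 4, 4, 4, 3, 2, 1]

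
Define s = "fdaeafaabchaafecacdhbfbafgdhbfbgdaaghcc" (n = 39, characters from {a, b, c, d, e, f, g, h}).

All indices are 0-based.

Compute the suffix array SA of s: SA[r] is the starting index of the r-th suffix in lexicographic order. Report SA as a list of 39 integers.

[6, 11, 33, 7, 16, 2, 4, 12, 23, 34, 22, 8, 20, 28, 30, 38, 15, 37, 17, 9, 32, 1, 18, 26, 3, 14, 5, 21, 29, 0, 13, 24, 31, 25, 35, 10, 19, 27, 36]

rank | idx | suffix
   0 |   6 | aabchaafecacdhbfbafgdhbfbgdaaghcc
   1 |  11 | aafecacdhbfbafgdhbfbgdaaghcc
   2 |  33 | aaghcc
   3 |   7 | abchaafecacdhbfbafgdhbfbgdaaghcc
   4 |  16 | acdhbfbafgdhbfbgdaaghcc
   5 |   2 | aeafaabchaafecacdhbfbafgdhbfbgdaaghcc
   6 |   4 | afaabchaafecacdhbfbafgdhbfbgdaaghcc
   7 |  12 | afecacdhbfbafgdhbfbgdaaghcc
   8 |  23 | afgdhbfbgdaaghcc
   9 |  34 | aghcc
  10 |  22 | bafgdhbfbgdaaghcc
  11 |   8 | bchaafecacdhbfbafgdhbfbgdaaghcc
  12 |  20 | bfbafgdhbfbgdaaghcc
  13 |  28 | bfbgdaaghcc
  14 |  30 | bgdaaghcc
  15 |  38 | c
  16 |  15 | cacdhbfbafgdhbfbgdaaghcc
  17 |  37 | cc
  18 |  17 | cdhbfbafgdhbfbgdaaghcc
  19 |   9 | chaafecacdhbfbafgdhbfbgdaaghcc
  20 |  32 | daaghcc
  21 |   1 | daeafaabchaafecacdhbfbafgdhbfbgdaaghcc
  22 |  18 | dhbfbafgdhbfbgdaaghcc
  23 |  26 | dhbfbgdaaghcc
  24 |   3 | eafaabchaafecacdhbfbafgdhbfbgdaaghcc
  25 |  14 | ecacdhbfbafgdhbfbgdaaghcc
  26 |   5 | faabchaafecacdhbfbafgdhbfbgdaaghcc
  27 |  21 | fbafgdhbfbgdaaghcc
  28 |  29 | fbgdaaghcc
  29 |   0 | fdaeafaabchaafecacdhbfbafgdhbfbgdaaghcc
  30 |  13 | fecacdhbfbafgdhbfbgdaaghcc
  31 |  24 | fgdhbfbgdaaghcc
  32 |  31 | gdaaghcc
  33 |  25 | gdhbfbgdaaghcc
  34 |  35 | ghcc
  35 |  10 | haafecacdhbfbafgdhbfbgdaaghcc
  36 |  19 | hbfbafgdhbfbgdaaghcc
  37 |  27 | hbfbgdaaghcc
  38 |  36 | hcc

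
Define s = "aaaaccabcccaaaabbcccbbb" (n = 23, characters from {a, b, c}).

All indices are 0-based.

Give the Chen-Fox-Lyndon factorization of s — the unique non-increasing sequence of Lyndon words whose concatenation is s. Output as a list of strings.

["aaaaccabccc", "aaaabbcccbbb"]

emit factor 1: 'aaaaccabccc' (i=0, period=11)
emit factor 2: 'aaaabbcccbbb' (i=11, period=12)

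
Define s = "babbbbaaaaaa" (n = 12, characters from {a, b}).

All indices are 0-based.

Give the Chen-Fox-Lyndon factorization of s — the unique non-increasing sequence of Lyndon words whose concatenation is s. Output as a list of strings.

["b", "abbbb", "a", "a", "a", "a", "a", "a"]

emit factor 1: 'b' (i=0, period=1)
emit factor 2: 'abbbb' (i=1, period=5)
emit factor 3: 'a' (i=6, period=1)
emit factor 4: 'a' (i=7, period=1)
emit factor 5: 'a' (i=8, period=1)
emit factor 6: 'a' (i=9, period=1)
emit factor 7: 'a' (i=10, period=1)
emit factor 8: 'a' (i=11, period=1)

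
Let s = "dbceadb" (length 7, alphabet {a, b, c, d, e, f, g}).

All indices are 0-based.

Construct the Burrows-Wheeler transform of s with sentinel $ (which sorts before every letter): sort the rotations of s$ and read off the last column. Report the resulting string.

beddba$c

rank  rotation  last
    0  $dbceadb  b
    1  adb$dbce  e
    2  b$dbcead  d
    3  bceadb$d  d
    4  ceadb$db  b
    5  db$dbcea  a
    6  dbceadb$  $
    7  eadb$dbc  c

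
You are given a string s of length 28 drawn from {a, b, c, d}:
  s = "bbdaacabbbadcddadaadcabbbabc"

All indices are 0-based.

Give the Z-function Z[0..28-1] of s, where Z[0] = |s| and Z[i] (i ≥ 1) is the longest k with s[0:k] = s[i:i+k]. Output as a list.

[28, 1, 0, 0, 0, 0, 0, 2, 2, 1, 0, 0, 0, 0, 0, 0, 0, 0, 0, 0, 0, 0, 2, 2, 1, 0, 1, 0]

Z[0]=28
i=1: fresh scan; Z[1]=1 grow→box=[1,2)
i=2: fresh scan; Z[2]=0
i=3: fresh scan; Z[3]=0
i=4: fresh scan; Z[4]=0
i=5: fresh scan; Z[5]=0
i=6: fresh scan; Z[6]=0
i=7: fresh scan; Z[7]=2 grow→box=[7,9)
i=8: min(r-i=1, Z[1]=1)=1; Z[8]=2 grow→box=[8,10)
i=9: min(r-i=1, Z[1]=1)=1; Z[9]=1
i=10: fresh scan; Z[10]=0
i=11: fresh scan; Z[11]=0
i=12: fresh scan; Z[12]=0
i=13: fresh scan; Z[13]=0
i=14: fresh scan; Z[14]=0
i=15: fresh scan; Z[15]=0
i=16: fresh scan; Z[16]=0
i=17: fresh scan; Z[17]=0
i=18: fresh scan; Z[18]=0
i=19: fresh scan; Z[19]=0
i=20: fresh scan; Z[20]=0
i=21: fresh scan; Z[21]=0
i=22: fresh scan; Z[22]=2 grow→box=[22,24)
i=23: min(r-i=1, Z[1]=1)=1; Z[23]=2 grow→box=[23,25)
i=24: min(r-i=1, Z[1]=1)=1; Z[24]=1
i=25: fresh scan; Z[25]=0
i=26: fresh scan; Z[26]=1 grow→box=[26,27)
i=27: fresh scan; Z[27]=0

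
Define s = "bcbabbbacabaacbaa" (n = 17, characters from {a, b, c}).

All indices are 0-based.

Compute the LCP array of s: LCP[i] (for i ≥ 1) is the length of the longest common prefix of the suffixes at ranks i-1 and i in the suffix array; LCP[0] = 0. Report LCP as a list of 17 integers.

sorted suffixes:
  #0 SA[0]=16  'a'
  #1 SA[1]=15  'aa'
  #2 SA[2]=11  'aacbaa'
  #3 SA[3]=9  'abaacbaa'
  #4 SA[4]=3  'abbbacabaacbaa'
  #5 SA[5]=7  'acabaacbaa'
  #6 SA[6]=12  'acbaa'
  #7 SA[7]=14  'baa'
  #8 SA[8]=10  'baacbaa'
  #9 SA[9]=2  'babbbacabaacbaa'
  #10 SA[10]=6  'bacabaacbaa'
  #11 SA[11]=5  'bbacabaacbaa'
  #12 SA[12]=4  'bbbacabaacbaa'
  #13 SA[13]=0  'bcbabbbacabaacbaa'
  #14 SA[14]=8  'cabaacbaa'
  #15 SA[15]=13  'cbaa'
  #16 SA[16]=1  'cbabbbacabaacbaa'

SA = [16, 15, 11, 9, 3, 7, 12, 14, 10, 2, 6, 5, 4, 0, 8, 13, 1]
i: (SA[i-1],SA[i]) lcp shared
  1: (16,15) 1 'a'
  2: (15,11) 2 'aa'
  3: (11,9) 1 'a'
  4: (9,3) 2 'ab'
  5: (3,7) 1 'a'
  6: (7,12) 2 'ac'
  7: (12,14) 0 ''
  8: (14,10) 3 'baa'
  9: (10,2) 2 'ba'
  10: (2,6) 2 'ba'
  11: (6,5) 1 'b'
  12: (5,4) 2 'bb'
  13: (4,0) 1 'b'
  14: (0,8) 0 ''
  15: (8,13) 1 'c'
  16: (13,1) 3 'cba'

[0, 1, 2, 1, 2, 1, 2, 0, 3, 2, 2, 1, 2, 1, 0, 1, 3]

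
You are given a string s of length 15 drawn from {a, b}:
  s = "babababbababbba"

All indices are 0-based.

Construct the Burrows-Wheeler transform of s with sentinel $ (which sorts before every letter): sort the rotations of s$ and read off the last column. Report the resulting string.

rank  rotation          last
    0  $babababbababbba  a
    1  a$babababbababbb  b
    2  abababbababbba$b  b
    3  ababbababbba$bab  b
    4  ababbba$babababb  b
    5  abbababbba$babab  b
    6  abbba$babababbab  b
    7  ba$babababbababb  b
    8  babababbababbba$  $
    9  bababbababbba$ba  a
   10  bababbba$bababab  b
   11  babbababbba$baba  a
   12  babbba$babababba  a
   13  bba$babababbabab  b
   14  bbababbba$bababa  a
   15  bbba$babababbaba  a

abbbbbbb$abaabaa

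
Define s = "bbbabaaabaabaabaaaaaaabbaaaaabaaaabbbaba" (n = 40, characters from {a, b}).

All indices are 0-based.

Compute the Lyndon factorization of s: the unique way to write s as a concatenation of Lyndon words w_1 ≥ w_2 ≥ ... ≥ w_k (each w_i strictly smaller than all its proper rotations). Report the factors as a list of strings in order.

["b", "b", "b", "ab", "aaabaabaab", "aaaaaaabbaaaaabaaaabbbab", "a"]

emit factor 1: 'b' (i=0, period=1)
emit factor 2: 'b' (i=1, period=1)
emit factor 3: 'b' (i=2, period=1)
emit factor 4: 'ab' (i=3, period=2)
emit factor 5: 'aaabaabaab' (i=5, period=10)
emit factor 6: 'aaaaaaabbaaaaabaaaabbbab' (i=15, period=24)
emit factor 7: 'a' (i=39, period=1)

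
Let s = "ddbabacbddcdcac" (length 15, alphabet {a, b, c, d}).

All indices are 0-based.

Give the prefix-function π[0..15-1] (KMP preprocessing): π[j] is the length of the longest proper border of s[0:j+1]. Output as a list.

[0, 1, 0, 0, 0, 0, 0, 0, 1, 2, 0, 1, 0, 0, 0]

π[0] = 0
j=1 s[j]='d': π[1]=1 (border 'd')
j=2 s[j]='b': k: 1→0; π[2]=0 (border '')
j=3 s[j]='a': π[3]=0 (border '')
j=4 s[j]='b': π[4]=0 (border '')
j=5 s[j]='a': π[5]=0 (border '')
j=6 s[j]='c': π[6]=0 (border '')
j=7 s[j]='b': π[7]=0 (border '')
j=8 s[j]='d': π[8]=1 (border 'd')
j=9 s[j]='d': π[9]=2 (border 'dd')
j=10 s[j]='c': k: 2→1→0; π[10]=0 (border '')
j=11 s[j]='d': π[11]=1 (border 'd')
j=12 s[j]='c': k: 1→0; π[12]=0 (border '')
j=13 s[j]='a': π[13]=0 (border '')
j=14 s[j]='c': π[14]=0 (border '')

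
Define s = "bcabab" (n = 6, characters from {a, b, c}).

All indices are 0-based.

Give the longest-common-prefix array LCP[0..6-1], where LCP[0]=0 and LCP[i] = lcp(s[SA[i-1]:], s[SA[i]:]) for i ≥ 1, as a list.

sorted suffixes:
  #0 SA[0]=4  'ab'
  #1 SA[1]=2  'abab'
  #2 SA[2]=5  'b'
  #3 SA[3]=3  'bab'
  #4 SA[4]=0  'bcabab'
  #5 SA[5]=1  'cabab'

SA = [4, 2, 5, 3, 0, 1]
[i] adj suffixes → lcp
  [1] 4/2 → 2 ('ab')
  [2] 2/5 → 0 ('')
  [3] 5/3 → 1 ('b')
  [4] 3/0 → 1 ('b')
  [5] 0/1 → 0 ('')

[0, 2, 0, 1, 1, 0]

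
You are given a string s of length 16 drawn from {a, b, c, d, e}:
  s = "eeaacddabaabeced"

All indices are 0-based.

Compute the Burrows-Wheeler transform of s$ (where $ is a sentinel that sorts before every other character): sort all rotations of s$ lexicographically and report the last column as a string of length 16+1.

rank  rotation           last
    0  $eeaacddabaabeced  d
    1  aabeced$eeaacddab  b
    2  aacddabaabeced$ee  e
    3  abaabeced$eeaacdd  d
    4  abeced$eeaacddaba  a
    5  acddabaabeced$eea  a
    6  baabeced$eeaacdda  a
    7  beced$eeaacddabaa  a
    8  cddabaabeced$eeaa  a
    9  ced$eeaacddabaabe  e
   10  d$eeaacddabaabece  e
   11  dabaabeced$eeaacd  d
   12  ddabaabeced$eeaac  c
   13  eaacddabaabeced$e  e
   14  eced$eeaacddabaab  b
   15  ed$eeaacddabaabec  c
   16  eeaacddabaabeced$  $

dbedaaaaaeedcebc$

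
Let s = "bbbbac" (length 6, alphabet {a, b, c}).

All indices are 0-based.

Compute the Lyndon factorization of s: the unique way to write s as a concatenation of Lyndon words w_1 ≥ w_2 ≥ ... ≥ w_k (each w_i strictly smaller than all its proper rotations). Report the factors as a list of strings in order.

["b", "b", "b", "b", "ac"]

emit factor 1: 'b' (i=0, period=1)
emit factor 2: 'b' (i=1, period=1)
emit factor 3: 'b' (i=2, period=1)
emit factor 4: 'b' (i=3, period=1)
emit factor 5: 'ac' (i=4, period=2)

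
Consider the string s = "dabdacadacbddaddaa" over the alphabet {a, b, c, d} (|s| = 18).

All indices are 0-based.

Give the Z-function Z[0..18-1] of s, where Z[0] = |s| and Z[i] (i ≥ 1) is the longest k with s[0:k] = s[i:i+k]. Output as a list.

[18, 0, 0, 2, 0, 0, 0, 2, 0, 0, 0, 1, 2, 0, 1, 2, 0, 0]

Z[0]=18
i=1: i≥r, start 0; Z[1]=0
i=2: i≥r, start 0; Z[2]=0
i=3: i≥r, start 0; Z[3]=2 scan→box=[3,5)
i=4: min(r-i=1, Z[1]=0)=0; Z[4]=0
i=5: i≥r, start 0; Z[5]=0
i=6: i≥r, start 0; Z[6]=0
i=7: i≥r, start 0; Z[7]=2 scan→box=[7,9)
i=8: min(r-i=1, Z[1]=0)=0; Z[8]=0
i=9: i≥r, start 0; Z[9]=0
i=10: i≥r, start 0; Z[10]=0
i=11: i≥r, start 0; Z[11]=1 scan→box=[11,12)
i=12: i≥r, start 0; Z[12]=2 scan→box=[12,14)
i=13: min(r-i=1, Z[1]=0)=0; Z[13]=0
i=14: i≥r, start 0; Z[14]=1 scan→box=[14,15)
i=15: i≥r, start 0; Z[15]=2 scan→box=[15,17)
i=16: min(r-i=1, Z[1]=0)=0; Z[16]=0
i=17: i≥r, start 0; Z[17]=0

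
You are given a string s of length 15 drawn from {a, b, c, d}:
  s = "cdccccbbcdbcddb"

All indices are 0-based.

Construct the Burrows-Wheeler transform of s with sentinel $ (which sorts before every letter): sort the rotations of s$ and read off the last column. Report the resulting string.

bdcbdcccdb$bdccc

rank  rotation          last
    0  $cdccccbbcdbcddb  b
    1  b$cdccccbbcdbcdd  d
    2  bbcdbcddb$cdcccc  c
    3  bcdbcddb$cdccccb  b
    4  bcddb$cdccccbbcd  d
    5  cbbcdbcddb$cdccc  c
    6  ccbbcdbcddb$cdcc  c
    7  cccbbcdbcddb$cdc  c
    8  ccccbbcdbcddb$cd  d
    9  cdbcddb$cdccccbb  b
   10  cdccccbbcdbcddb$  $
   11  cddb$cdccccbbcdb  b
   12  db$cdccccbbcdbcd  d
   13  dbcddb$cdccccbbc  c
   14  dccccbbcdbcddb$c  c
   15  ddb$cdccccbbcdbc  c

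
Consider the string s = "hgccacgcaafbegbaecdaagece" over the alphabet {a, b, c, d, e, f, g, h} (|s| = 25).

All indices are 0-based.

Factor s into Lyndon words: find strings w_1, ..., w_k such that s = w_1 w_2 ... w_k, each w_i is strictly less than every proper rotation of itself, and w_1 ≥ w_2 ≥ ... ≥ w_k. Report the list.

["h", "g", "c", "c", "acgc", "aafbegbaecdaagece"]

emit factor 1: 'h' (i=0, period=1)
emit factor 2: 'g' (i=1, period=1)
emit factor 3: 'c' (i=2, period=1)
emit factor 4: 'c' (i=3, period=1)
emit factor 5: 'acgc' (i=4, period=4)
emit factor 6: 'aafbegbaecdaagece' (i=8, period=17)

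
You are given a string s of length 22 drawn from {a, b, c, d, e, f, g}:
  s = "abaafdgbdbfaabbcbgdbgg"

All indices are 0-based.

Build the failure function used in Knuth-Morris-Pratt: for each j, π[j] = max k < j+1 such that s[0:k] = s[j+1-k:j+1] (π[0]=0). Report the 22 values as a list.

[0, 0, 1, 1, 0, 0, 0, 0, 0, 0, 0, 1, 1, 2, 0, 0, 0, 0, 0, 0, 0, 0]

π[0] = 0
j=1 s[j]='b': π[1]=0 (border '')
j=2 s[j]='a': π[2]=1 (border 'a')
j=3 s[j]='a': k: 1→0; π[3]=1 (border 'a')
j=4 s[j]='f': k: 1→0; π[4]=0 (border '')
j=5 s[j]='d': π[5]=0 (border '')
j=6 s[j]='g': π[6]=0 (border '')
j=7 s[j]='b': π[7]=0 (border '')
j=8 s[j]='d': π[8]=0 (border '')
j=9 s[j]='b': π[9]=0 (border '')
j=10 s[j]='f': π[10]=0 (border '')
j=11 s[j]='a': π[11]=1 (border 'a')
j=12 s[j]='a': k: 1→0; π[12]=1 (border 'a')
j=13 s[j]='b': π[13]=2 (border 'ab')
j=14 s[j]='b': k: 2→0; π[14]=0 (border '')
j=15 s[j]='c': π[15]=0 (border '')
j=16 s[j]='b': π[16]=0 (border '')
j=17 s[j]='g': π[17]=0 (border '')
j=18 s[j]='d': π[18]=0 (border '')
j=19 s[j]='b': π[19]=0 (border '')
j=20 s[j]='g': π[20]=0 (border '')
j=21 s[j]='g': π[21]=0 (border '')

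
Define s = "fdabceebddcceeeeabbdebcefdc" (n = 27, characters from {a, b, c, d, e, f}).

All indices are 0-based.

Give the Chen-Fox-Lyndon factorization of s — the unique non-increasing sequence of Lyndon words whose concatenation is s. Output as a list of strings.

emit factor 1: 'f' (i=0, period=1)
emit factor 2: 'd' (i=1, period=1)
emit factor 3: 'abceebddcceeee' (i=2, period=14)
emit factor 4: 'abbdebcefdc' (i=16, period=11)

["f", "d", "abceebddcceeee", "abbdebcefdc"]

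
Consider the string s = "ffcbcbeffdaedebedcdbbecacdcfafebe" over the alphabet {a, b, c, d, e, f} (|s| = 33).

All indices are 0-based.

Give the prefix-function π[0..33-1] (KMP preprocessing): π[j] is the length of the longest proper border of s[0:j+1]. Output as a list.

[0, 1, 0, 0, 0, 0, 0, 1, 2, 0, 0, 0, 0, 0, 0, 0, 0, 0, 0, 0, 0, 0, 0, 0, 0, 0, 0, 1, 0, 1, 0, 0, 0]

π[0] = 0
j=1 s[j]='f': π[1]=1 (border 'f')
j=2 s[j]='c': k: 1→0; π[2]=0 (border '')
j=3 s[j]='b': π[3]=0 (border '')
j=4 s[j]='c': π[4]=0 (border '')
j=5 s[j]='b': π[5]=0 (border '')
j=6 s[j]='e': π[6]=0 (border '')
j=7 s[j]='f': π[7]=1 (border 'f')
j=8 s[j]='f': π[8]=2 (border 'ff')
j=9 s[j]='d': k: 2→1→0; π[9]=0 (border '')
j=10 s[j]='a': π[10]=0 (border '')
j=11 s[j]='e': π[11]=0 (border '')
j=12 s[j]='d': π[12]=0 (border '')
j=13 s[j]='e': π[13]=0 (border '')
j=14 s[j]='b': π[14]=0 (border '')
j=15 s[j]='e': π[15]=0 (border '')
j=16 s[j]='d': π[16]=0 (border '')
j=17 s[j]='c': π[17]=0 (border '')
j=18 s[j]='d': π[18]=0 (border '')
j=19 s[j]='b': π[19]=0 (border '')
j=20 s[j]='b': π[20]=0 (border '')
j=21 s[j]='e': π[21]=0 (border '')
j=22 s[j]='c': π[22]=0 (border '')
j=23 s[j]='a': π[23]=0 (border '')
j=24 s[j]='c': π[24]=0 (border '')
j=25 s[j]='d': π[25]=0 (border '')
j=26 s[j]='c': π[26]=0 (border '')
j=27 s[j]='f': π[27]=1 (border 'f')
j=28 s[j]='a': k: 1→0; π[28]=0 (border '')
j=29 s[j]='f': π[29]=1 (border 'f')
j=30 s[j]='e': k: 1→0; π[30]=0 (border '')
j=31 s[j]='b': π[31]=0 (border '')
j=32 s[j]='e': π[32]=0 (border '')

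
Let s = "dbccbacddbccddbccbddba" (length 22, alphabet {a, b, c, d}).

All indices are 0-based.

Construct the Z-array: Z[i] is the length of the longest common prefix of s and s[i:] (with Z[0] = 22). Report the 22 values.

[22, 0, 0, 0, 0, 0, 0, 1, 4, 0, 0, 0, 1, 5, 0, 0, 0, 0, 1, 2, 0, 0]

Z[0]=22
i=1: i≥r, start 0; Z[1]=0
i=2: i≥r, start 0; Z[2]=0
i=3: i≥r, start 0; Z[3]=0
i=4: i≥r, start 0; Z[4]=0
i=5: i≥r, start 0; Z[5]=0
i=6: i≥r, start 0; Z[6]=0
i=7: i≥r, start 0; Z[7]=1 extend→box=[7,8)
i=8: i≥r, start 0; Z[8]=4 extend→box=[8,12)
i=9: min(r-i=3, Z[1]=0)=0; Z[9]=0
i=10: min(r-i=2, Z[2]=0)=0; Z[10]=0
i=11: min(r-i=1, Z[3]=0)=0; Z[11]=0
i=12: i≥r, start 0; Z[12]=1 extend→box=[12,13)
i=13: i≥r, start 0; Z[13]=5 extend→box=[13,18)
i=14: min(r-i=4, Z[1]=0)=0; Z[14]=0
i=15: min(r-i=3, Z[2]=0)=0; Z[15]=0
i=16: min(r-i=2, Z[3]=0)=0; Z[16]=0
i=17: min(r-i=1, Z[4]=0)=0; Z[17]=0
i=18: i≥r, start 0; Z[18]=1 extend→box=[18,19)
i=19: i≥r, start 0; Z[19]=2 extend→box=[19,21)
i=20: min(r-i=1, Z[1]=0)=0; Z[20]=0
i=21: i≥r, start 0; Z[21]=0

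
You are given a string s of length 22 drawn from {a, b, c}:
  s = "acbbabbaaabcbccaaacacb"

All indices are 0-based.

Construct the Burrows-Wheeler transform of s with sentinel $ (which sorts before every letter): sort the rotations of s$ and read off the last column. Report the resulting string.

bbcaabaac$cbbacaccaaabb

rank  rotation                 last
    0  $acbbabbaaabcbccaaacacb  b
    1  aaabcbccaaacacb$acbbabb  b
    2  aaacacb$acbbabbaaabcbcc  c
    3  aabcbccaaacacb$acbbabba  a
    4  aacacb$acbbabbaaabcbcca  a
    5  abbaaabcbccaaacacb$acbb  b
    6  abcbccaaacacb$acbbabbaa  a
    7  acacb$acbbabbaaabcbccaa  a
    8  acb$acbbabbaaabcbccaaac  c
    9  acbbabbaaabcbccaaacacb$  $
   10  b$acbbabbaaabcbccaaacac  c
   11  baaabcbccaaacacb$acbbab  b
   12  babbaaabcbccaaacacb$acb  b
   13  bbaaabcbccaaacacb$acbba  a
   14  bbabbaaabcbccaaacacb$ac  c
   15  bcbccaaacacb$acbbabbaaa  a
   16  bccaaacacb$acbbabbaaabc  c
   17  caaacacb$acbbabbaaabcbc  c
   18  cacb$acbbabbaaabcbccaaa  a
   19  cb$acbbabbaaabcbccaaaca  a
   20  cbbabbaaabcbccaaacacb$a  a
   21  cbccaaacacb$acbbabbaaab  b
   22  ccaaacacb$acbbabbaaabcb  b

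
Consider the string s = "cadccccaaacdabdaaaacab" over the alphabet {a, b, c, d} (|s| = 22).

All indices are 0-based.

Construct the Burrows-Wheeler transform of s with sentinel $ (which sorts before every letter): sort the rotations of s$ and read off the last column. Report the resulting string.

rank  rotation                 last
    0  $cadccccaaacdabdaaaacab  b
    1  aaaacab$cadccccaaacdabd  d
    2  aaacab$cadccccaaacdabda  a
    3  aaacdabdaaaacab$cadcccc  c
    4  aacab$cadccccaaacdabdaa  a
    5  aacdabdaaaacab$cadcccca  a
    6  ab$cadccccaaacdabdaaaac  c
    7  abdaaaacab$cadccccaaacd  d
    8  acab$cadccccaaacdabdaaa  a
    9  acdabdaaaacab$cadccccaa  a
   10  adccccaaacdabdaaaacab$c  c
   11  b$cadccccaaacdabdaaaaca  a
   12  bdaaaacab$cadccccaaacda  a
   13  caaacdabdaaaacab$cadccc  c
   14  cab$cadccccaaacdabdaaaa  a
   15  cadccccaaacdabdaaaacab$  $
   16  ccaaacdabdaaaacab$cadcc  c
   17  cccaaacdabdaaaacab$cadc  c
   18  ccccaaacdabdaaaacab$cad  d
   19  cdabdaaaacab$cadccccaaa  a
   20  daaaacab$cadccccaaacdab  b
   21  dabdaaaacab$cadccccaaac  c
   22  dccccaaacdabdaaaacab$ca  a

bdacaacdaacaaca$ccdabca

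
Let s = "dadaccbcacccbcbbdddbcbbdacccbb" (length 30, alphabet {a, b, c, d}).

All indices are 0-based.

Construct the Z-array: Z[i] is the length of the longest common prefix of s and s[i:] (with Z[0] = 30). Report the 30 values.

Z[0]=30
i=1: fresh scan; Z[1]=0
i=2: fresh scan; Z[2]=2 extend→box=[2,4)
i=3: min(r-i=1, Z[1]=0)=0; Z[3]=0
i=4: fresh scan; Z[4]=0
i=5: fresh scan; Z[5]=0
i=6: fresh scan; Z[6]=0
i=7: fresh scan; Z[7]=0
i=8: fresh scan; Z[8]=0
i=9: fresh scan; Z[9]=0
i=10: fresh scan; Z[10]=0
i=11: fresh scan; Z[11]=0
i=12: fresh scan; Z[12]=0
i=13: fresh scan; Z[13]=0
i=14: fresh scan; Z[14]=0
i=15: fresh scan; Z[15]=0
i=16: fresh scan; Z[16]=1 extend→box=[16,17)
i=17: fresh scan; Z[17]=1 extend→box=[17,18)
i=18: fresh scan; Z[18]=1 extend→box=[18,19)
i=19: fresh scan; Z[19]=0
i=20: fresh scan; Z[20]=0
i=21: fresh scan; Z[21]=0
i=22: fresh scan; Z[22]=0
i=23: fresh scan; Z[23]=2 extend→box=[23,25)
i=24: min(r-i=1, Z[1]=0)=0; Z[24]=0
i=25: fresh scan; Z[25]=0
i=26: fresh scan; Z[26]=0
i=27: fresh scan; Z[27]=0
i=28: fresh scan; Z[28]=0
i=29: fresh scan; Z[29]=0

[30, 0, 2, 0, 0, 0, 0, 0, 0, 0, 0, 0, 0, 0, 0, 0, 1, 1, 1, 0, 0, 0, 0, 2, 0, 0, 0, 0, 0, 0]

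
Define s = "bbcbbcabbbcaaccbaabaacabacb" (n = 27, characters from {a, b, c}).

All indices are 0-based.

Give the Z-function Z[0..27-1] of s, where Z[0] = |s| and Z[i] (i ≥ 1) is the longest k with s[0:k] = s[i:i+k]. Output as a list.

[27, 1, 0, 3, 1, 0, 0, 2, 3, 1, 0, 0, 0, 0, 0, 1, 0, 0, 1, 0, 0, 0, 0, 1, 0, 0, 1]

Z[0]=27
i=1: outside box; Z[1]=1 grow→box=[1,2)
i=2: outside box; Z[2]=0
i=3: outside box; Z[3]=3 grow→box=[3,6)
i=4: min(r-i=2, Z[1]=1)=1; Z[4]=1
i=5: min(r-i=1, Z[2]=0)=0; Z[5]=0
i=6: outside box; Z[6]=0
i=7: outside box; Z[7]=2 grow→box=[7,9)
i=8: min(r-i=1, Z[1]=1)=1; Z[8]=3 grow→box=[8,11)
i=9: min(r-i=2, Z[1]=1)=1; Z[9]=1
i=10: min(r-i=1, Z[2]=0)=0; Z[10]=0
i=11: outside box; Z[11]=0
i=12: outside box; Z[12]=0
i=13: outside box; Z[13]=0
i=14: outside box; Z[14]=0
i=15: outside box; Z[15]=1 grow→box=[15,16)
i=16: outside box; Z[16]=0
i=17: outside box; Z[17]=0
i=18: outside box; Z[18]=1 grow→box=[18,19)
i=19: outside box; Z[19]=0
i=20: outside box; Z[20]=0
i=21: outside box; Z[21]=0
i=22: outside box; Z[22]=0
i=23: outside box; Z[23]=1 grow→box=[23,24)
i=24: outside box; Z[24]=0
i=25: outside box; Z[25]=0
i=26: outside box; Z[26]=1 grow→box=[26,27)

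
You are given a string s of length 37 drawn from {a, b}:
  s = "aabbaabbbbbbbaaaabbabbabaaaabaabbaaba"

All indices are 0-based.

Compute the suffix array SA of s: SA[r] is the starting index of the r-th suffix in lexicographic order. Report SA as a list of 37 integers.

sorted suffixes:
  #0 SA[0]=36  'a'
  #1 SA[1]=24  'aaaabaabbaaba'
  #2 SA[2]=13  'aaaabbabbabaaaabaabbaaba'
  #3 SA[3]=25  'aaabaabbaaba'
  #4 SA[4]=14  'aaabbabbabaaaabaabbaaba'
  #5 SA[5]=33  'aaba'
  #6 SA[6]=26  'aabaabbaaba'
  #7 SA[7]=29  'aabbaaba'
  #8 SA[8]=0  'aabbaabbbbbbbaaaabbabbabaaaabaabbaaba'
  #9 SA[9]=15  'aabbabbabaaaabaabbaaba'
  #10 SA[10]=4  'aabbbbbbbaaaabbabbabaaaabaabbaaba'
  #11 SA[11]=34  'aba'
  #12 SA[12]=22  'abaaaabaabbaaba'
  #13 SA[13]=27  'abaabbaaba'
  #14 SA[14]=30  'abbaaba'
  #15 SA[15]=1  'abbaabbbbbbbaaaabbabbabaaaabaabbaaba'
  #16 SA[16]=19  'abbabaaaabaabbaaba'
  #17 SA[17]=16  'abbabbabaaaabaabbaaba'
  #18 SA[18]=5  'abbbbbbbaaaabbabbabaaaabaabbaaba'
  #19 SA[19]=35  'ba'
  #20 SA[20]=23  'baaaabaabbaaba'
  #21 SA[21]=12  'baaaabbabbabaaaabaabbaaba'
  #22 SA[22]=32  'baaba'
  #23 SA[23]=28  'baabbaaba'
  #24 SA[24]=3  'baabbbbbbbaaaabbabbabaaaabaabbaaba'
  #25 SA[25]=21  'babaaaabaabbaaba'
  #26 SA[26]=18  'babbabaaaabaabbaaba'
  #27 SA[27]=11  'bbaaaabbabbabaaaabaabbaaba'
  #28 SA[28]=31  'bbaaba'
  #29 SA[29]=2  'bbaabbbbbbbaaaabbabbabaaaabaabbaaba'
  #30 SA[30]=20  'bbabaaaabaabbaaba'
  #31 SA[31]=17  'bbabbabaaaabaabbaaba'
  #32 SA[32]=10  'bbbaaaabbabbabaaaabaabbaaba'
  #33 SA[33]=9  'bbbbaaaabbabbabaaaabaabbaaba'
  #34 SA[34]=8  'bbbbbaaaabbabbabaaaabaabbaaba'
  #35 SA[35]=7  'bbbbbbaaaabbabbabaaaabaabbaaba'
  #36 SA[36]=6  'bbbbbbbaaaabbabbabaaaabaabbaaba'

[36, 24, 13, 25, 14, 33, 26, 29, 0, 15, 4, 34, 22, 27, 30, 1, 19, 16, 5, 35, 23, 12, 32, 28, 3, 21, 18, 11, 31, 2, 20, 17, 10, 9, 8, 7, 6]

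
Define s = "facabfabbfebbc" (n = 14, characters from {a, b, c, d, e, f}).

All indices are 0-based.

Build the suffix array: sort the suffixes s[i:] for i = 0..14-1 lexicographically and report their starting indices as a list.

rank | idx | suffix
   0 |   6 | abbfebbc
   1 |   3 | abfabbfebbc
   2 |   1 | acabfabbfebbc
   3 |  11 | bbc
   4 |   7 | bbfebbc
   5 |  12 | bc
   6 |   4 | bfabbfebbc
   7 |   8 | bfebbc
   8 |  13 | c
   9 |   2 | cabfabbfebbc
  10 |  10 | ebbc
  11 |   5 | fabbfebbc
  12 |   0 | facabfabbfebbc
  13 |   9 | febbc

[6, 3, 1, 11, 7, 12, 4, 8, 13, 2, 10, 5, 0, 9]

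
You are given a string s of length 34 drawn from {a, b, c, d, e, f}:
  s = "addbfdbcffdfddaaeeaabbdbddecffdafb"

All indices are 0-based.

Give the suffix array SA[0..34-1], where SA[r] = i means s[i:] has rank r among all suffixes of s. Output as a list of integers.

[18, 14, 19, 0, 15, 31, 33, 20, 6, 21, 23, 3, 27, 7, 13, 30, 5, 22, 2, 12, 1, 24, 25, 10, 17, 26, 16, 32, 29, 4, 11, 9, 28, 8]

rank→(start, suffix):
  0 → (18, 'aabbdbddecffdafb')
  1 → (14, 'aaeeaabbdbddecffdafb')
  2 → (19, 'abbdbddecffdafb')
  3 → (0, 'addbfdbcffdfddaaeeaabbdbddecffdafb')
  4 → (15, 'aeeaabbdbddecffdafb')
  5 → (31, 'afb')
  6 → (33, 'b')
  7 → (20, 'bbdbddecffdafb')
  8 → (6, 'bcffdfddaaeeaabbdbddecffdafb')
  9 → (21, 'bdbddecffdafb')
  10 → (23, 'bddecffdafb')
  11 → (3, 'bfdbcffdfddaaeeaabbdbddecffdafb')
  12 → (27, 'cffdafb')
  13 → (7, 'cffdfddaaeeaabbdbddecffdafb')
  14 → (13, 'daaeeaabbdbddecffdafb')
  15 → (30, 'dafb')
  16 → (5, 'dbcffdfddaaeeaabbdbddecffdafb')
  17 → (22, 'dbddecffdafb')
  18 → (2, 'dbfdbcffdfddaaeeaabbdbddecffdafb')
  19 → (12, 'ddaaeeaabbdbddecffdafb')
  20 → (1, 'ddbfdbcffdfddaaeeaabbdbddecffdafb')
  21 → (24, 'ddecffdafb')
  22 → (25, 'decffdafb')
  23 → (10, 'dfddaaeeaabbdbddecffdafb')
  24 → (17, 'eaabbdbddecffdafb')
  25 → (26, 'ecffdafb')
  26 → (16, 'eeaabbdbddecffdafb')
  27 → (32, 'fb')
  28 → (29, 'fdafb')
  29 → (4, 'fdbcffdfddaaeeaabbdbddecffdafb')
  30 → (11, 'fddaaeeaabbdbddecffdafb')
  31 → (9, 'fdfddaaeeaabbdbddecffdafb')
  32 → (28, 'ffdafb')
  33 → (8, 'ffdfddaaeeaabbdbddecffdafb')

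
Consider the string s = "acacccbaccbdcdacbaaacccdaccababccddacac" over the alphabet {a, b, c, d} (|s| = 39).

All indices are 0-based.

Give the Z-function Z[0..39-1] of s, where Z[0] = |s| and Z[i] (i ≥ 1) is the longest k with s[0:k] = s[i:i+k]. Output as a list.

[39, 0, 2, 0, 0, 0, 0, 2, 0, 0, 0, 0, 0, 0, 2, 0, 0, 1, 1, 2, 0, 0, 0, 0, 2, 0, 0, 1, 0, 1, 0, 0, 0, 0, 0, 4, 0, 2, 0]

Z[0]=39
i=1: outside box; Z[1]=0
i=2: outside box; Z[2]=2 grow→box=[2,4)
i=3: min(r-i=1, Z[1]=0)=0; Z[3]=0
i=4: outside box; Z[4]=0
i=5: outside box; Z[5]=0
i=6: outside box; Z[6]=0
i=7: outside box; Z[7]=2 grow→box=[7,9)
i=8: min(r-i=1, Z[1]=0)=0; Z[8]=0
i=9: outside box; Z[9]=0
i=10: outside box; Z[10]=0
i=11: outside box; Z[11]=0
i=12: outside box; Z[12]=0
i=13: outside box; Z[13]=0
i=14: outside box; Z[14]=2 grow→box=[14,16)
i=15: min(r-i=1, Z[1]=0)=0; Z[15]=0
i=16: outside box; Z[16]=0
i=17: outside box; Z[17]=1 grow→box=[17,18)
i=18: outside box; Z[18]=1 grow→box=[18,19)
i=19: outside box; Z[19]=2 grow→box=[19,21)
i=20: min(r-i=1, Z[1]=0)=0; Z[20]=0
i=21: outside box; Z[21]=0
i=22: outside box; Z[22]=0
i=23: outside box; Z[23]=0
i=24: outside box; Z[24]=2 grow→box=[24,26)
i=25: min(r-i=1, Z[1]=0)=0; Z[25]=0
i=26: outside box; Z[26]=0
i=27: outside box; Z[27]=1 grow→box=[27,28)
i=28: outside box; Z[28]=0
i=29: outside box; Z[29]=1 grow→box=[29,30)
i=30: outside box; Z[30]=0
i=31: outside box; Z[31]=0
i=32: outside box; Z[32]=0
i=33: outside box; Z[33]=0
i=34: outside box; Z[34]=0
i=35: outside box; Z[35]=4 grow→box=[35,39)
i=36: min(r-i=3, Z[1]=0)=0; Z[36]=0
i=37: min(r-i=2, Z[2]=2)=2; Z[37]=2
i=38: min(r-i=1, Z[3]=0)=0; Z[38]=0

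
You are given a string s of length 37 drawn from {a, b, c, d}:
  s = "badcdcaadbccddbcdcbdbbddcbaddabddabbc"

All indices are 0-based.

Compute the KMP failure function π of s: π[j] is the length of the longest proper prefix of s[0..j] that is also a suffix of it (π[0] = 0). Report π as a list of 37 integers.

π[0] = 0
j=1 s[j]='a': π[1]=0 (border '')
j=2 s[j]='d': π[2]=0 (border '')
j=3 s[j]='c': π[3]=0 (border '')
j=4 s[j]='d': π[4]=0 (border '')
j=5 s[j]='c': π[5]=0 (border '')
j=6 s[j]='a': π[6]=0 (border '')
j=7 s[j]='a': π[7]=0 (border '')
j=8 s[j]='d': π[8]=0 (border '')
j=9 s[j]='b': π[9]=1 (border 'b')
j=10 s[j]='c': k: 1→0; π[10]=0 (border '')
j=11 s[j]='c': π[11]=0 (border '')
j=12 s[j]='d': π[12]=0 (border '')
j=13 s[j]='d': π[13]=0 (border '')
j=14 s[j]='b': π[14]=1 (border 'b')
j=15 s[j]='c': k: 1→0; π[15]=0 (border '')
j=16 s[j]='d': π[16]=0 (border '')
j=17 s[j]='c': π[17]=0 (border '')
j=18 s[j]='b': π[18]=1 (border 'b')
j=19 s[j]='d': k: 1→0; π[19]=0 (border '')
j=20 s[j]='b': π[20]=1 (border 'b')
j=21 s[j]='b': k: 1→0; π[21]=1 (border 'b')
j=22 s[j]='d': k: 1→0; π[22]=0 (border '')
j=23 s[j]='d': π[23]=0 (border '')
j=24 s[j]='c': π[24]=0 (border '')
j=25 s[j]='b': π[25]=1 (border 'b')
j=26 s[j]='a': π[26]=2 (border 'ba')
j=27 s[j]='d': π[27]=3 (border 'bad')
j=28 s[j]='d': k: 3→0; π[28]=0 (border '')
j=29 s[j]='a': π[29]=0 (border '')
j=30 s[j]='b': π[30]=1 (border 'b')
j=31 s[j]='d': k: 1→0; π[31]=0 (border '')
j=32 s[j]='d': π[32]=0 (border '')
j=33 s[j]='a': π[33]=0 (border '')
j=34 s[j]='b': π[34]=1 (border 'b')
j=35 s[j]='b': k: 1→0; π[35]=1 (border 'b')
j=36 s[j]='c': k: 1→0; π[36]=0 (border '')

[0, 0, 0, 0, 0, 0, 0, 0, 0, 1, 0, 0, 0, 0, 1, 0, 0, 0, 1, 0, 1, 1, 0, 0, 0, 1, 2, 3, 0, 0, 1, 0, 0, 0, 1, 1, 0]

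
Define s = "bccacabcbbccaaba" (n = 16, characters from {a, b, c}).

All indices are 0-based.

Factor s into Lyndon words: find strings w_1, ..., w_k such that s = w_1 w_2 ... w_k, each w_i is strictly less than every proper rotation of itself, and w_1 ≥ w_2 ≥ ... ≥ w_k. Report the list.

emit factor 1: 'bcc' (i=0, period=3)
emit factor 2: 'ac' (i=3, period=2)
emit factor 3: 'abcbbcc' (i=5, period=7)
emit factor 4: 'aab' (i=12, period=3)
emit factor 5: 'a' (i=15, period=1)

["bcc", "ac", "abcbbcc", "aab", "a"]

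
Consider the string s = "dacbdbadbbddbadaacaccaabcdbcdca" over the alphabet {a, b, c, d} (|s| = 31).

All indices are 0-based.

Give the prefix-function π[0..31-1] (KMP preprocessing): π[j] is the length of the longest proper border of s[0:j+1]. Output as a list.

[0, 0, 0, 0, 1, 0, 0, 1, 0, 0, 1, 1, 0, 0, 1, 2, 0, 0, 0, 0, 0, 0, 0, 0, 0, 1, 0, 0, 1, 0, 0]

π[0] = 0
j=1 s[j]='a': π[1]=0 (border '')
j=2 s[j]='c': π[2]=0 (border '')
j=3 s[j]='b': π[3]=0 (border '')
j=4 s[j]='d': π[4]=1 (border 'd')
j=5 s[j]='b': k: 1→0; π[5]=0 (border '')
j=6 s[j]='a': π[6]=0 (border '')
j=7 s[j]='d': π[7]=1 (border 'd')
j=8 s[j]='b': k: 1→0; π[8]=0 (border '')
j=9 s[j]='b': π[9]=0 (border '')
j=10 s[j]='d': π[10]=1 (border 'd')
j=11 s[j]='d': k: 1→0; π[11]=1 (border 'd')
j=12 s[j]='b': k: 1→0; π[12]=0 (border '')
j=13 s[j]='a': π[13]=0 (border '')
j=14 s[j]='d': π[14]=1 (border 'd')
j=15 s[j]='a': π[15]=2 (border 'da')
j=16 s[j]='a': k: 2→0; π[16]=0 (border '')
j=17 s[j]='c': π[17]=0 (border '')
j=18 s[j]='a': π[18]=0 (border '')
j=19 s[j]='c': π[19]=0 (border '')
j=20 s[j]='c': π[20]=0 (border '')
j=21 s[j]='a': π[21]=0 (border '')
j=22 s[j]='a': π[22]=0 (border '')
j=23 s[j]='b': π[23]=0 (border '')
j=24 s[j]='c': π[24]=0 (border '')
j=25 s[j]='d': π[25]=1 (border 'd')
j=26 s[j]='b': k: 1→0; π[26]=0 (border '')
j=27 s[j]='c': π[27]=0 (border '')
j=28 s[j]='d': π[28]=1 (border 'd')
j=29 s[j]='c': k: 1→0; π[29]=0 (border '')
j=30 s[j]='a': π[30]=0 (border '')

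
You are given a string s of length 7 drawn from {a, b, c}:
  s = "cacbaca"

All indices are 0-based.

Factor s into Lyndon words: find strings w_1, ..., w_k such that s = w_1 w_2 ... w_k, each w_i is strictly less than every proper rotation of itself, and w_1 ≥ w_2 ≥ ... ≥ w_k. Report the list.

emit factor 1: 'c' (i=0, period=1)
emit factor 2: 'acb' (i=1, period=3)
emit factor 3: 'ac' (i=4, period=2)
emit factor 4: 'a' (i=6, period=1)

["c", "acb", "ac", "a"]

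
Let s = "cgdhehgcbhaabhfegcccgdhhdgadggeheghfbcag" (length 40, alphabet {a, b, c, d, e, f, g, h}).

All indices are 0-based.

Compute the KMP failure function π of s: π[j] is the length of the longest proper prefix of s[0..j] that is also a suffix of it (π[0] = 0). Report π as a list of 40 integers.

[0, 0, 0, 0, 0, 0, 0, 1, 0, 0, 0, 0, 0, 0, 0, 0, 0, 1, 1, 1, 2, 3, 4, 0, 0, 0, 0, 0, 0, 0, 0, 0, 0, 0, 0, 0, 0, 1, 0, 0]

π[0] = 0
j=1 s[j]='g': π[1]=0 (border '')
j=2 s[j]='d': π[2]=0 (border '')
j=3 s[j]='h': π[3]=0 (border '')
j=4 s[j]='e': π[4]=0 (border '')
j=5 s[j]='h': π[5]=0 (border '')
j=6 s[j]='g': π[6]=0 (border '')
j=7 s[j]='c': π[7]=1 (border 'c')
j=8 s[j]='b': k: 1→0; π[8]=0 (border '')
j=9 s[j]='h': π[9]=0 (border '')
j=10 s[j]='a': π[10]=0 (border '')
j=11 s[j]='a': π[11]=0 (border '')
j=12 s[j]='b': π[12]=0 (border '')
j=13 s[j]='h': π[13]=0 (border '')
j=14 s[j]='f': π[14]=0 (border '')
j=15 s[j]='e': π[15]=0 (border '')
j=16 s[j]='g': π[16]=0 (border '')
j=17 s[j]='c': π[17]=1 (border 'c')
j=18 s[j]='c': k: 1→0; π[18]=1 (border 'c')
j=19 s[j]='c': k: 1→0; π[19]=1 (border 'c')
j=20 s[j]='g': π[20]=2 (border 'cg')
j=21 s[j]='d': π[21]=3 (border 'cgd')
j=22 s[j]='h': π[22]=4 (border 'cgdh')
j=23 s[j]='h': k: 4→0; π[23]=0 (border '')
j=24 s[j]='d': π[24]=0 (border '')
j=25 s[j]='g': π[25]=0 (border '')
j=26 s[j]='a': π[26]=0 (border '')
j=27 s[j]='d': π[27]=0 (border '')
j=28 s[j]='g': π[28]=0 (border '')
j=29 s[j]='g': π[29]=0 (border '')
j=30 s[j]='e': π[30]=0 (border '')
j=31 s[j]='h': π[31]=0 (border '')
j=32 s[j]='e': π[32]=0 (border '')
j=33 s[j]='g': π[33]=0 (border '')
j=34 s[j]='h': π[34]=0 (border '')
j=35 s[j]='f': π[35]=0 (border '')
j=36 s[j]='b': π[36]=0 (border '')
j=37 s[j]='c': π[37]=1 (border 'c')
j=38 s[j]='a': k: 1→0; π[38]=0 (border '')
j=39 s[j]='g': π[39]=0 (border '')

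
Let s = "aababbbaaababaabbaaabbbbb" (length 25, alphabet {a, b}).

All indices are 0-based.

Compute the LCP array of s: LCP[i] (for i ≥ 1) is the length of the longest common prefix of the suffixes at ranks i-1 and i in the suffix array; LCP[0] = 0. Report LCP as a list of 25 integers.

rank | idx | suffix
   0 |   7 | aaababaabbaaabbbbb
   1 |  17 | aaabbbbb
   2 |   8 | aababaabbaaabbbbb
   3 |   0 | aababbbaaababaabbaaabbbbb
   4 |  13 | aabbaaabbbbb
   5 |  18 | aabbbbb
   6 |  11 | abaabbaaabbbbb
   7 |   9 | ababaabbaaabbbbb
   8 |   1 | ababbbaaababaabbaaabbbbb
   9 |  14 | abbaaabbbbb
  10 |   3 | abbbaaababaabbaaabbbbb
  11 |  19 | abbbbb
  12 |  24 | b
  13 |   6 | baaababaabbaaabbbbb
  14 |  16 | baaabbbbb
  15 |  12 | baabbaaabbbbb
  16 |  10 | babaabbaaabbbbb
  17 |   2 | babbbaaababaabbaaabbbbb
  18 |  23 | bb
  19 |   5 | bbaaababaabbaaabbbbb
  20 |  15 | bbaaabbbbb
  21 |  22 | bbb
  22 |   4 | bbbaaababaabbaaabbbbb
  23 |  21 | bbbb
  24 |  20 | bbbbb

SA = [7, 17, 8, 0, 13, 18, 11, 9, 1, 14, 3, 19, 24, 6, 16, 12, 10, 2, 23, 5, 15, 22, 4, 21, 20]
rank  pair      lcp
   1  s[7:],s[17:]  4  'aaab'
   2  s[17:],s[8:]  2  'aa'
   3  s[8:],s[0:]  5  'aabab'
   4  s[0:],s[13:]  3  'aab'
   5  s[13:],s[18:]  4  'aabb'
   6  s[18:],s[11:]  1  'a'
   7  s[11:],s[9:]  3  'aba'
   8  s[9:],s[1:]  4  'abab'
   9  s[1:],s[14:]  2  'ab'
  10  s[14:],s[3:]  3  'abb'
  11  s[3:],s[19:]  4  'abbb'
  12  s[19:],s[24:]  0  ''
  13  s[24:],s[6:]  1  'b'
  14  s[6:],s[16:]  5  'baaab'
  15  s[16:],s[12:]  3  'baa'
  16  s[12:],s[10:]  2  'ba'
  17  s[10:],s[2:]  3  'bab'
  18  s[2:],s[23:]  1  'b'
  19  s[23:],s[5:]  2  'bb'
  20  s[5:],s[15:]  6  'bbaaab'
  21  s[15:],s[22:]  2  'bb'
  22  s[22:],s[4:]  3  'bbb'
  23  s[4:],s[21:]  3  'bbb'
  24  s[21:],s[20:]  4  'bbbb'

[0, 4, 2, 5, 3, 4, 1, 3, 4, 2, 3, 4, 0, 1, 5, 3, 2, 3, 1, 2, 6, 2, 3, 3, 4]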